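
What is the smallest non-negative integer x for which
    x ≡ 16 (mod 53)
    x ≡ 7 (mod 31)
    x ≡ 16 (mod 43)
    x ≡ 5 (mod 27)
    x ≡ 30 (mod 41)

29348978

The moduli are pairwise coprime; N = 53·31·43·27·41 = 78208443.
N/53 = 1475631; 1475631 ≡ 5 (mod 53); 5·32 ≡ 1, so inverse 32.
N/31 = 2522853; 2522853 ≡ 11 (mod 31); 11·17 ≡ 1, so inverse 17.
N/43 = 1818801; 1818801 ≡ 30 (mod 43); 30·33 ≡ 1, so inverse 33.
N/27 = 2896609; 2896609 ≡ 22 (mod 27); 22·16 ≡ 1, so inverse 16.
N/41 = 1907523; 1907523 ≡ 39 (mod 41); 39·20 ≡ 1, so inverse 20.
x ≡ 16·1475631·32 + 7·2522853·17 + 16·1818801·33 + 5·2896609·16 + 30·1907523·20 = 3392312027.
3392312027 mod 78208443 = 29348978.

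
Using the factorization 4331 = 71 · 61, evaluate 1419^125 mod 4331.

Mod 71: 1419 ≡ 70; by Fermat, exponent reduces to 125 mod 70 = 55; 70^55 ≡ 70 (mod 71).
Mod 61: 1419 ≡ 16; by Fermat, exponent reduces to 125 mod 60 = 5; 16^5 ≡ 47 (mod 61).
Combine by CRT: x ≡ 70 (mod 71), x ≡ 47 (mod 61) ⇒ x ≡ 1206 (mod 4331).

1206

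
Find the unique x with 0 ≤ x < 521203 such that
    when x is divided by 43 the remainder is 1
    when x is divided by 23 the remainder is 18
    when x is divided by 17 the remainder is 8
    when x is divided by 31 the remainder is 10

35691

The moduli are pairwise coprime; N = 43·23·17·31 = 521203.
N/43 = 12121; 12121 ≡ 38 (mod 43); 38·17 ≡ 1, so inverse 17.
N/23 = 22661; 22661 ≡ 6 (mod 23); 6·4 ≡ 1, so inverse 4.
N/17 = 30659; 30659 ≡ 8 (mod 17); 8·15 ≡ 1, so inverse 15.
N/31 = 16813; 16813 ≡ 11 (mod 31); 11·17 ≡ 1, so inverse 17.
x ≡ 1·12121·17 + 18·22661·4 + 8·30659·15 + 10·16813·17 = 8374939.
8374939 mod 521203 = 35691.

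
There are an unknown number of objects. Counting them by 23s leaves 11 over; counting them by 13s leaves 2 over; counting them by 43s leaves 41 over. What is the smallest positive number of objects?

12339

From N ≡ 11 (mod 23) write N = 11 + 23t. Substituting into N ≡ 2 (mod 13) gives 23t ≡ 4 (mod 13), and since 10⁻¹ ≡ 4 (mod 13), t ≡ 3. Hence N ≡ 11 + 23·3 = 80 (mod 299).
From N ≡ 80 (mod 299) write N = 80 + 299t. Substituting into N ≡ 41 (mod 43) gives 299t ≡ 4 (mod 43), and since 41⁻¹ ≡ 21 (mod 43), t ≡ 41. Hence N ≡ 80 + 299·41 = 12339 (mod 12857).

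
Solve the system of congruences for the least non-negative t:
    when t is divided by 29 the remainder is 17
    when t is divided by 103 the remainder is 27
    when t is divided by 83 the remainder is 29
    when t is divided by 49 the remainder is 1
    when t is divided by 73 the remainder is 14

869384608

From t ≡ 17 (mod 29) write t = 17 + 29s. Substituting into t ≡ 27 (mod 103) gives 29s ≡ 10 (mod 103), and since 29⁻¹ ≡ 32 (mod 103), s ≡ 11. Hence t ≡ 17 + 29·11 = 336 (mod 2987).
From t ≡ 336 (mod 2987) write t = 336 + 2987s. Substituting into t ≡ 29 (mod 83) gives 2987s ≡ 25 (mod 83), and since 82⁻¹ ≡ 82 (mod 83), s ≡ 58. Hence t ≡ 336 + 2987·58 = 173582 (mod 247921).
From t ≡ 173582 (mod 247921) write t = 173582 + 247921s. Substituting into t ≡ 1 (mod 49) gives 247921s ≡ 26 (mod 49), and since 30⁻¹ ≡ 18 (mod 49), s ≡ 27. Hence t ≡ 173582 + 247921·27 = 6867449 (mod 12148129).
From t ≡ 6867449 (mod 12148129) write t = 6867449 + 12148129s. Substituting into t ≡ 14 (mod 73) gives 12148129s ≡ 40 (mod 73), and since 53⁻¹ ≡ 62 (mod 73), s ≡ 71. Hence t ≡ 6867449 + 12148129·71 = 869384608 (mod 886813417).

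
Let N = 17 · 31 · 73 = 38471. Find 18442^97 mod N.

Mod 17: 18442 ≡ 14; by Fermat, exponent reduces to 97 mod 16 = 1; 14^1 ≡ 14 (mod 17).
Mod 31: 18442 ≡ 28; by Fermat, exponent reduces to 97 mod 30 = 7; 28^7 ≡ 14 (mod 31).
Mod 73: 18442 ≡ 46; by Fermat, exponent reduces to 97 mod 72 = 25; 46^25 ≡ 46 (mod 73).
Combine by CRT: x ≡ 14 (mod 17), x ≡ 14 (mod 31), x ≡ 46 (mod 73) ⇒ x ≡ 1068 (mod 38471).

1068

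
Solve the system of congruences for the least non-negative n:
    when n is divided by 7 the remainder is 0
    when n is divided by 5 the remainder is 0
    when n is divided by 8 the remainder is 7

175

The moduli are pairwise coprime; M = 7·5·8 = 280.
M/7 = 40; 40 ≡ 5 (mod 7); 5·3 ≡ 1, so inverse 3.
M/5 = 56; 56 ≡ 1 (mod 5), inverse 1.
M/8 = 35; 35 ≡ 3 (mod 8); 3·3 ≡ 1, so inverse 3.
n ≡ 0·40·3 + 0·56·1 + 7·35·3 = 735.
735 mod 280 = 175.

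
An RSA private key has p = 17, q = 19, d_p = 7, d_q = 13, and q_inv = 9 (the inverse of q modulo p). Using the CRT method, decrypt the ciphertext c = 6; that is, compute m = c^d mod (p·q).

99

m₁ = c^(d_p) mod p: c ≡ 6 (mod 17), and 6^7 mod 17 = 14.
m₂ = c^(d_q) mod q: c ≡ 6 (mod 19), and 6^13 mod 19 = 4.
h = q_inv·(m₁ − m₂) mod p = 9·(14 − 4) mod 17 = 5.
m = m₂ + h·q = 4 + 5·19 = 99.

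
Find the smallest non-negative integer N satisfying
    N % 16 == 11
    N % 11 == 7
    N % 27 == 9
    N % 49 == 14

The moduli are pairwise coprime; M = 16·11·27·49 = 232848.
M/16 = 14553; 14553 ≡ 9 (mod 16); 9·9 ≡ 1, so inverse 9.
M/11 = 21168; 21168 ≡ 4 (mod 11); 4·3 ≡ 1, so inverse 3.
M/27 = 8624; 8624 ≡ 11 (mod 27); 11·5 ≡ 1, so inverse 5.
M/49 = 4752; 4752 ≡ 48 (mod 49); 48·48 ≡ 1, so inverse 48.
N ≡ 11·14553·9 + 7·21168·3 + 9·8624·5 + 14·4752·48 = 5466699.
5466699 mod 232848 = 111195.

111195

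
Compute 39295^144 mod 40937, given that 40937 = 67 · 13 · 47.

Mod 67: 39295 ≡ 33; by Fermat, exponent reduces to 144 mod 66 = 12; 33^12 ≡ 15 (mod 67).
Mod 13: 39295 ≡ 9; since 12 | 144, by Fermat 9^144 ≡ 1 (mod 13).
Mod 47: 39295 ≡ 3; by Fermat, exponent reduces to 144 mod 46 = 6; 3^6 ≡ 24 (mod 47).
Combine by CRT: x ≡ 15 (mod 67), x ≡ 1 (mod 13), x ≡ 24 (mod 47) ⇒ x ≡ 17837 (mod 40937).

17837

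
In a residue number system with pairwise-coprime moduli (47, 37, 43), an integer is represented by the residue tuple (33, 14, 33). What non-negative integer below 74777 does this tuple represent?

8117

From x ≡ 33 (mod 47) write x = 33 + 47t. Substituting into x ≡ 14 (mod 37) gives 47t ≡ 18 (mod 37), and since 10⁻¹ ≡ 26 (mod 37), t ≡ 24. Hence x ≡ 33 + 47·24 = 1161 (mod 1739).
From x ≡ 1161 (mod 1739) write x = 1161 + 1739t. Substituting into x ≡ 33 (mod 43) gives 1739t ≡ 33 (mod 43), and since 19⁻¹ ≡ 34 (mod 43), t ≡ 4. Hence x ≡ 1161 + 1739·4 = 8117 (mod 74777).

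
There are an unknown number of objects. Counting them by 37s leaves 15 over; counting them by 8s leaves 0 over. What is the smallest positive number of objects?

From N ≡ 15 (mod 37) write N = 15 + 37t. Substituting into N ≡ 0 (mod 8) gives 37t ≡ 1 (mod 8), and since 5⁻¹ ≡ 5 (mod 8), t ≡ 5. Hence N ≡ 15 + 37·5 = 200 (mod 296).

200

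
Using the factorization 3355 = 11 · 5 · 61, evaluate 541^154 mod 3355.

3041

Mod 11: 541 ≡ 2; by Fermat, exponent reduces to 154 mod 10 = 4; 2^4 ≡ 5 (mod 11).
Mod 5: 541 ≡ 1; by Fermat, exponent reduces to 154 mod 4 = 2; 1^2 ≡ 1 (mod 5).
Mod 61: 541 ≡ 53; by Fermat, exponent reduces to 154 mod 60 = 34; 53^34 ≡ 52 (mod 61).
Combine by CRT: x ≡ 5 (mod 11), x ≡ 1 (mod 5), x ≡ 52 (mod 61) ⇒ x ≡ 3041 (mod 3355).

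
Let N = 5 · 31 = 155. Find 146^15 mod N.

Mod 5: 146 ≡ 1; by Fermat, exponent reduces to 15 mod 4 = 3; 1^3 ≡ 1 (mod 5).
Mod 31: 146 ≡ 22; 22^15 ≡ 30 (mod 31).
Combine by CRT: x ≡ 1 (mod 5), x ≡ 30 (mod 31) ⇒ x ≡ 61 (mod 155).

61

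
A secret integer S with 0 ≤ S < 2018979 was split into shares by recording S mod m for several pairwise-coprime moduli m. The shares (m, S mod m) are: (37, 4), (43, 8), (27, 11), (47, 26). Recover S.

712217

The moduli are pairwise coprime; N = 37·43·27·47 = 2018979.
N/37 = 54567; 54567 ≡ 29 (mod 37); 29·23 ≡ 1, so inverse 23.
N/43 = 46953; 46953 ≡ 40 (mod 43); 40·14 ≡ 1, so inverse 14.
N/27 = 74777; 74777 ≡ 14 (mod 27); 14·2 ≡ 1, so inverse 2.
N/47 = 42957; 42957 ≡ 46 (mod 47); 46·46 ≡ 1, so inverse 46.
S ≡ 4·54567·23 + 8·46953·14 + 11·74777·2 + 26·42957·46 = 63300566.
63300566 mod 2018979 = 712217.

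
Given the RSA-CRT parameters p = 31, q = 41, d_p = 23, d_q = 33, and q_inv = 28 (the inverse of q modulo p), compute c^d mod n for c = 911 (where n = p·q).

952

m₁ = c^(d_p) mod p: c ≡ 12 (mod 31), and 12^23 mod 31 = 22.
m₂ = c^(d_q) mod q: c ≡ 9 (mod 41), and 9^33 mod 41 = 9.
h = q_inv·(m₁ − m₂) mod p = 28·(22 − 9) mod 31 = 23.
m = m₂ + h·q = 9 + 23·41 = 952.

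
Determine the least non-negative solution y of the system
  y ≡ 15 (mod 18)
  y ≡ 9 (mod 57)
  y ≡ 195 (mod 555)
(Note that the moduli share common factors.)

gcd(18, 57) = 3 and 3 | (9 − 15), so the pair is consistent; merging gives y ≡ 123 (mod 342), where 342 = lcm(18, 57).
gcd(342, 555) = 3 and 3 | (195 − 123), so the pair is consistent; merging gives y ≡ 53475 (mod 63270), where 63270 = lcm(342, 555).
The solution is unique modulo lcm(18, 57, 555) = 63270.

53475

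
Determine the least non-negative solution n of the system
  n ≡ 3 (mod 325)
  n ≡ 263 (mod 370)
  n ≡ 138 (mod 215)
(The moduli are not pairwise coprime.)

gcd(325, 370) = 5 and 5 | (263 − 3), so the pair is consistent; merging gives n ≡ 19503 (mod 24050), where 24050 = lcm(325, 370).
gcd(24050, 215) = 5 and 5 | (138 − 19503), so the pair is consistent; merging gives n ≡ 548603 (mod 1034150), where 1034150 = lcm(24050, 215).
The solution is unique modulo lcm(325, 370, 215) = 1034150.

548603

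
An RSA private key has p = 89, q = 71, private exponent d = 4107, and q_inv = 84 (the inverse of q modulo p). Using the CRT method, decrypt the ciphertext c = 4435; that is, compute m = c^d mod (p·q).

2328

d_p = d mod (p−1) = 4107 mod 88 = 59; d_q = d mod (q−1) = 47.
m₁ = c^(d_p) mod p: c ≡ 74 (mod 89), and 74^59 mod 89 = 14.
m₂ = c^(d_q) mod q: c ≡ 33 (mod 71), and 33^47 mod 71 = 56.
h = q_inv·(m₁ − m₂) mod p = 84·(14 − 56) mod 89 = 32.
m = m₂ + h·q = 56 + 32·71 = 2328.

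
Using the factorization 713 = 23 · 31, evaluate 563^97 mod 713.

594

Mod 23: 563 ≡ 11; by Fermat, exponent reduces to 97 mod 22 = 9; 11^9 ≡ 19 (mod 23).
Mod 31: 563 ≡ 5; by Fermat, exponent reduces to 97 mod 30 = 7; 5^7 ≡ 5 (mod 31).
Combine by CRT: x ≡ 19 (mod 23), x ≡ 5 (mod 31) ⇒ x ≡ 594 (mod 713).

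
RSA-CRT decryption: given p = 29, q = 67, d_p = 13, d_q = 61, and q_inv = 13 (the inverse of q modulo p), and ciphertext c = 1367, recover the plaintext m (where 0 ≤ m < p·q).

m₁ = c^(d_p) mod p: c ≡ 4 (mod 29), and 4^13 mod 29 = 22.
m₂ = c^(d_q) mod q: c ≡ 27 (mod 67), and 27^61 mod 67 = 43.
h = q_inv·(m₁ − m₂) mod p = 13·(22 − 43) mod 29 = 17.
m = m₂ + h·q = 43 + 17·67 = 1182.

1182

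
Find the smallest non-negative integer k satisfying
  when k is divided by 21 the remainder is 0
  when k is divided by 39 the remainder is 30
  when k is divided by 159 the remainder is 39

gcd(21, 39) = 3 and 3 | (30 − 0), so the pair is consistent; merging gives k ≡ 147 (mod 273), where 273 = lcm(21, 39).
gcd(273, 159) = 3 and 3 | (39 − 147), so the pair is consistent; merging gives k ≡ 3696 (mod 14469), where 14469 = lcm(273, 159).
The solution is unique modulo lcm(21, 39, 159) = 14469.

3696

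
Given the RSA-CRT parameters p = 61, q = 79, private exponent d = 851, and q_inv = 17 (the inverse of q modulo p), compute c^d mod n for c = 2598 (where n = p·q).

d_p = d mod (p−1) = 851 mod 60 = 11; d_q = d mod (q−1) = 71.
m₁ = c^(d_p) mod p: c ≡ 36 (mod 61), and 36^11 mod 61 = 45.
m₂ = c^(d_q) mod q: c ≡ 70 (mod 79), and 70^71 mod 79 = 34.
h = q_inv·(m₁ − m₂) mod p = 17·(45 − 34) mod 61 = 4.
m = m₂ + h·q = 34 + 4·79 = 350.

350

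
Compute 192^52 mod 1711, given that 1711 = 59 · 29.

Mod 59: 192 ≡ 15; 15^52 ≡ 25 (mod 59).
Mod 29: 192 ≡ 18; by Fermat, exponent reduces to 52 mod 28 = 24; 18^24 ≡ 7 (mod 29).
Combine by CRT: x ≡ 25 (mod 59), x ≡ 7 (mod 29) ⇒ x ≡ 674 (mod 1711).

674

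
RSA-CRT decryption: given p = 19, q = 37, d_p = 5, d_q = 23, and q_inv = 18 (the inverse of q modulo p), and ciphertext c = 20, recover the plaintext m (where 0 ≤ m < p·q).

685

m₁ = c^(d_p) mod p: c ≡ 1 (mod 19), and 1^5 mod 19 = 1.
m₂ = c^(d_q) mod q: c ≡ 20 (mod 37), and 20^23 mod 37 = 19.
h = q_inv·(m₁ − m₂) mod p = 18·(1 − 19) mod 19 = 18.
m = m₂ + h·q = 19 + 18·37 = 685.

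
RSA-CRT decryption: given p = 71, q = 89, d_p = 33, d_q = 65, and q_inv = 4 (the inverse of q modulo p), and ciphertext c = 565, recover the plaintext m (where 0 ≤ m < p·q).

3897

m₁ = c^(d_p) mod p: c ≡ 68 (mod 71), and 68^33 mod 71 = 63.
m₂ = c^(d_q) mod q: c ≡ 31 (mod 89), and 31^65 mod 89 = 70.
h = q_inv·(m₁ − m₂) mod p = 4·(63 − 70) mod 71 = 43.
m = m₂ + h·q = 70 + 43·89 = 3897.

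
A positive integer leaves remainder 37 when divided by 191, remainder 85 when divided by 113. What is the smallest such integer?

3475

From x ≡ 37 (mod 191) write x = 37 + 191t. Substituting into x ≡ 85 (mod 113) gives 191t ≡ 48 (mod 113), and since 78⁻¹ ≡ 71 (mod 113), t ≡ 18. Hence x ≡ 37 + 191·18 = 3475 (mod 21583).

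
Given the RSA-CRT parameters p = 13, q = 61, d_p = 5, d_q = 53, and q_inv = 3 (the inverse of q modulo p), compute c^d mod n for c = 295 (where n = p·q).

m₁ = c^(d_p) mod p: c ≡ 9 (mod 13), and 9^5 mod 13 = 3.
m₂ = c^(d_q) mod q: c ≡ 51 (mod 61), and 51^53 mod 61 = 7.
h = q_inv·(m₁ − m₂) mod p = 3·(3 − 7) mod 13 = 1.
m = m₂ + h·q = 7 + 1·61 = 68.

68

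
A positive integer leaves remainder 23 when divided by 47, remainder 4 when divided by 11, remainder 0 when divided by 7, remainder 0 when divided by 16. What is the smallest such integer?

50736

Combine the congruences pairwise.
From x ≡ 23 (mod 47) write x = 23 + 47t. Substituting into x ≡ 4 (mod 11) gives 47t ≡ 3 (mod 11), and since 3⁻¹ ≡ 4 (mod 11), t ≡ 1. Hence x ≡ 23 + 47·1 = 70 (mod 517).
From x ≡ 70 (mod 517) write x = 70 + 517t. Substituting into x ≡ 0 (mod 7) gives 517t ≡ 0 (mod 7), and since 6⁻¹ ≡ 6 (mod 7), t ≡ 0. Hence x ≡ 70 + 517·0 = 70 (mod 3619).
From x ≡ 70 (mod 3619) write x = 70 + 3619t. Substituting into x ≡ 0 (mod 16) gives 3619t ≡ 10 (mod 16), and since 3⁻¹ ≡ 11 (mod 16), t ≡ 14. Hence x ≡ 70 + 3619·14 = 50736 (mod 57904).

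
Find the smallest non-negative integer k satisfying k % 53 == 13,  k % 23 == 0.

437

From k ≡ 13 (mod 53) write k = 13 + 53t. Substituting into k ≡ 0 (mod 23) gives 53t ≡ 10 (mod 23), and since 7⁻¹ ≡ 10 (mod 23), t ≡ 8. Hence k ≡ 13 + 53·8 = 437 (mod 1219).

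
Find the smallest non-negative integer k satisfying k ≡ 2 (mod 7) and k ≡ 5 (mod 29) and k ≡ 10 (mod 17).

The moduli are pairwise coprime; N = 7·29·17 = 3451.
N/7 = 493; 493 ≡ 3 (mod 7); 3·5 ≡ 1, so inverse 5.
N/29 = 119; 119 ≡ 3 (mod 29); 3·10 ≡ 1, so inverse 10.
N/17 = 203; 203 ≡ 16 (mod 17); 16·16 ≡ 1, so inverse 16.
k ≡ 2·493·5 + 5·119·10 + 10·203·16 = 43360.
43360 mod 3451 = 1948.

1948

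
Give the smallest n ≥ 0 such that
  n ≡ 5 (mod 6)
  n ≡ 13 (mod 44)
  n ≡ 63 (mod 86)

Combine the congruences pairwise.
gcd(6, 44) = 2 and 2 | (13 − 5), so the pair is consistent; merging gives n ≡ 101 (mod 132), where 132 = lcm(6, 44).
gcd(132, 86) = 2 and 2 | (63 − 101), so the pair is consistent; merging gives n ≡ 2213 (mod 5676), where 5676 = lcm(132, 86).
The solution is unique modulo lcm(6, 44, 86) = 5676.

2213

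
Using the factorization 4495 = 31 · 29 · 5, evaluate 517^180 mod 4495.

Mod 31: 517 ≡ 21; since 30 | 180, by Fermat 21^180 ≡ 1 (mod 31).
Mod 29: 517 ≡ 24; by Fermat, exponent reduces to 180 mod 28 = 12; 24^12 ≡ 7 (mod 29).
Mod 5: 517 ≡ 2; since 4 | 180, by Fermat 2^180 ≡ 1 (mod 5).
Combine by CRT: x ≡ 1 (mod 31), x ≡ 7 (mod 29), x ≡ 1 (mod 5) ⇒ x ≡ 2791 (mod 4495).

2791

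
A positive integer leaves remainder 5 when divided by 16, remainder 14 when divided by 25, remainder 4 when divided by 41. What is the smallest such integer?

The moduli are pairwise coprime; N = 16·25·41 = 16400.
N/16 = 1025; 1025 ≡ 1 (mod 16), inverse 1.
N/25 = 656; 656 ≡ 6 (mod 25); 6·21 ≡ 1, so inverse 21.
N/41 = 400; 400 ≡ 31 (mod 41); 31·4 ≡ 1, so inverse 4.
t ≡ 5·1025·1 + 14·656·21 + 4·400·4 = 204389.
204389 mod 16400 = 7589.

7589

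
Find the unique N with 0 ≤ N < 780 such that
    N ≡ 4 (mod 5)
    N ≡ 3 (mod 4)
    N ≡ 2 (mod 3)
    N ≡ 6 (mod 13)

539

Combine the congruences pairwise.
From N ≡ 4 (mod 5) write N = 4 + 5t. Substituting into N ≡ 3 (mod 4) gives 5t ≡ 3 (mod 4), and since 1⁻¹ ≡ 1 (mod 4), t ≡ 3. Hence N ≡ 4 + 5·3 = 19 (mod 20).
From N ≡ 19 (mod 20) write N = 19 + 20t. Substituting into N ≡ 2 (mod 3) gives 20t ≡ 1 (mod 3), and since 2⁻¹ ≡ 2 (mod 3), t ≡ 2. Hence N ≡ 19 + 20·2 = 59 (mod 60).
From N ≡ 59 (mod 60) write N = 59 + 60t. Substituting into N ≡ 6 (mod 13) gives 60t ≡ 12 (mod 13), and since 8⁻¹ ≡ 5 (mod 13), t ≡ 8. Hence N ≡ 59 + 60·8 = 539 (mod 780).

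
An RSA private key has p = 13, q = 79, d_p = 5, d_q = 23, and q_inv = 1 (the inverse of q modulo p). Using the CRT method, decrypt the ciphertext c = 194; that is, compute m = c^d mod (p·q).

m₁ = c^(d_p) mod p: c ≡ 12 (mod 13), and 12^5 mod 13 = 12.
m₂ = c^(d_q) mod q: c ≡ 36 (mod 79), and 36^23 mod 79 = 40.
h = q_inv·(m₁ − m₂) mod p = 1·(12 − 40) mod 13 = 11.
m = m₂ + h·q = 40 + 11·79 = 909.

909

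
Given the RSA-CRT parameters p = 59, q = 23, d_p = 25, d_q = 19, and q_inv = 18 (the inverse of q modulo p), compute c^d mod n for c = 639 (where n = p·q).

706

m₁ = c^(d_p) mod p: c ≡ 49 (mod 59), and 49^25 mod 59 = 57.
m₂ = c^(d_q) mod q: c ≡ 18 (mod 23), and 18^19 mod 23 = 16.
h = q_inv·(m₁ − m₂) mod p = 18·(57 − 16) mod 59 = 30.
m = m₂ + h·q = 16 + 30·23 = 706.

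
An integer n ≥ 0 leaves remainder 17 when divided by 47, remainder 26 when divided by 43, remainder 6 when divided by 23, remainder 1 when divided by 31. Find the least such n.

760524

From n ≡ 17 (mod 47) write n = 17 + 47t. Substituting into n ≡ 26 (mod 43) gives 47t ≡ 9 (mod 43), and since 4⁻¹ ≡ 11 (mod 43), t ≡ 13. Hence n ≡ 17 + 47·13 = 628 (mod 2021).
From n ≡ 628 (mod 2021) write n = 628 + 2021t. Substituting into n ≡ 6 (mod 23) gives 2021t ≡ 22 (mod 23), and since 20⁻¹ ≡ 15 (mod 23), t ≡ 8. Hence n ≡ 628 + 2021·8 = 16796 (mod 46483).
From n ≡ 16796 (mod 46483) write n = 16796 + 46483t. Substituting into n ≡ 1 (mod 31) gives 46483t ≡ 7 (mod 31), and since 14⁻¹ ≡ 20 (mod 31), t ≡ 16. Hence n ≡ 16796 + 46483·16 = 760524 (mod 1440973).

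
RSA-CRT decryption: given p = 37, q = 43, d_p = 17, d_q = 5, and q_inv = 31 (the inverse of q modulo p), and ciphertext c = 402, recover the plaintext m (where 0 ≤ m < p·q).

1199

m₁ = c^(d_p) mod p: c ≡ 32 (mod 37), and 32^17 mod 37 = 15.
m₂ = c^(d_q) mod q: c ≡ 15 (mod 43), and 15^5 mod 43 = 38.
h = q_inv·(m₁ − m₂) mod p = 31·(15 − 38) mod 37 = 27.
m = m₂ + h·q = 38 + 27·43 = 1199.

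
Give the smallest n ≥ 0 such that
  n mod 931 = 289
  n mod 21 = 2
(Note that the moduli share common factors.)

Combine the congruences pairwise.
gcd(931, 21) = 7 and 7 | (2 − 289), so the pair is consistent; merging gives n ≡ 1220 (mod 2793), where 2793 = lcm(931, 21).
The solution is unique modulo lcm(931, 21) = 2793.

1220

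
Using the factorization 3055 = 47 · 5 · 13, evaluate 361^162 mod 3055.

Mod 47: 361 ≡ 32; by Fermat, exponent reduces to 162 mod 46 = 24; 32^24 ≡ 32 (mod 47).
Mod 5: 361 ≡ 1; by Fermat, exponent reduces to 162 mod 4 = 2; 1^2 ≡ 1 (mod 5).
Mod 13: 361 ≡ 10; by Fermat, exponent reduces to 162 mod 12 = 6; 10^6 ≡ 1 (mod 13).
Combine by CRT: x ≡ 32 (mod 47), x ≡ 1 (mod 5), x ≡ 1 (mod 13) ⇒ x ≡ 1301 (mod 3055).

1301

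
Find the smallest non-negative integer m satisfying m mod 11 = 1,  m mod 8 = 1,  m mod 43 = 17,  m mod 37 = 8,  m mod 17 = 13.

871025

The moduli are pairwise coprime; N = 11·8·43·37·17 = 2380136.
N/11 = 216376; 216376 ≡ 6 (mod 11); 6·2 ≡ 1, so inverse 2.
N/8 = 297517; 297517 ≡ 5 (mod 8); 5·5 ≡ 1, so inverse 5.
N/43 = 55352; 55352 ≡ 11 (mod 43); 11·4 ≡ 1, so inverse 4.
N/37 = 64328; 64328 ≡ 22 (mod 37); 22·32 ≡ 1, so inverse 32.
N/17 = 140008; 140008 ≡ 13 (mod 17); 13·4 ≡ 1, so inverse 4.
m ≡ 1·216376·2 + 1·297517·5 + 17·55352·4 + 8·64328·32 + 13·140008·4 = 29432657.
29432657 mod 2380136 = 871025.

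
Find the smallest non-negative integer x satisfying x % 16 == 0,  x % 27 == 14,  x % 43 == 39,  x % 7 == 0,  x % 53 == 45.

1707440

From x ≡ 0 (mod 16) write x = 0 + 16t. Substituting into x ≡ 14 (mod 27) gives 16t ≡ 14 (mod 27), and since 16⁻¹ ≡ 22 (mod 27), t ≡ 11. Hence x ≡ 0 + 16·11 = 176 (mod 432).
From x ≡ 176 (mod 432) write x = 176 + 432t. Substituting into x ≡ 39 (mod 43) gives 432t ≡ 35 (mod 43), and since 2⁻¹ ≡ 22 (mod 43), t ≡ 39. Hence x ≡ 176 + 432·39 = 17024 (mod 18576).
From x ≡ 17024 (mod 18576) write x = 17024 + 18576t. Substituting into x ≡ 0 (mod 7) gives 18576t ≡ 0 (mod 7), and since 5⁻¹ ≡ 3 (mod 7), t ≡ 0. Hence x ≡ 17024 + 18576·0 = 17024 (mod 130032).
From x ≡ 17024 (mod 130032) write x = 17024 + 130032t. Substituting into x ≡ 45 (mod 53) gives 130032t ≡ 34 (mod 53), and since 23⁻¹ ≡ 30 (mod 53), t ≡ 13. Hence x ≡ 17024 + 130032·13 = 1707440 (mod 6891696).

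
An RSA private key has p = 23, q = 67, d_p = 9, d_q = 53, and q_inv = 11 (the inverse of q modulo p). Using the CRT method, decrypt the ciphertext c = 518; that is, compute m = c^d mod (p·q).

m₁ = c^(d_p) mod p: c ≡ 12 (mod 23), and 12^9 mod 23 = 4.
m₂ = c^(d_q) mod q: c ≡ 49 (mod 67), and 49^53 mod 67 = 21.
h = q_inv·(m₁ − m₂) mod p = 11·(4 − 21) mod 23 = 20.
m = m₂ + h·q = 21 + 20·67 = 1361.

1361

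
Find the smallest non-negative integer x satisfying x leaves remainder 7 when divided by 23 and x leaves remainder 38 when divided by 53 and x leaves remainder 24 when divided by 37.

36025

Combine the congruences pairwise.
From x ≡ 7 (mod 23) write x = 7 + 23t. Substituting into x ≡ 38 (mod 53) gives 23t ≡ 31 (mod 53), and since 23⁻¹ ≡ 30 (mod 53), t ≡ 29. Hence x ≡ 7 + 23·29 = 674 (mod 1219).
From x ≡ 674 (mod 1219) write x = 674 + 1219t. Substituting into x ≡ 24 (mod 37) gives 1219t ≡ 16 (mod 37), and since 35⁻¹ ≡ 18 (mod 37), t ≡ 29. Hence x ≡ 674 + 1219·29 = 36025 (mod 45103).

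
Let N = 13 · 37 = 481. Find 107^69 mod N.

248

Mod 13: 107 ≡ 3; by Fermat, exponent reduces to 69 mod 12 = 9; 3^9 ≡ 1 (mod 13).
Mod 37: 107 ≡ 33; by Fermat, exponent reduces to 69 mod 36 = 33; 33^33 ≡ 26 (mod 37).
Combine by CRT: x ≡ 1 (mod 13), x ≡ 26 (mod 37) ⇒ x ≡ 248 (mod 481).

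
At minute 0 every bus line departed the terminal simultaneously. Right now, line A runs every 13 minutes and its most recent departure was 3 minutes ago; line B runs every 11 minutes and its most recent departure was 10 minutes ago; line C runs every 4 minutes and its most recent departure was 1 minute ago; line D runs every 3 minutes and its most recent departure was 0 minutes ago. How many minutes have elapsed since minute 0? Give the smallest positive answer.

From t ≡ 3 (mod 13) write t = 3 + 13s. Substituting into t ≡ 10 (mod 11) gives 13s ≡ 7 (mod 11), and since 2⁻¹ ≡ 6 (mod 11), s ≡ 9. Hence t ≡ 3 + 13·9 = 120 (mod 143).
From t ≡ 120 (mod 143) write t = 120 + 143s. Substituting into t ≡ 1 (mod 4) gives 143s ≡ 1 (mod 4), and since 3⁻¹ ≡ 3 (mod 4), s ≡ 3. Hence t ≡ 120 + 143·3 = 549 (mod 572).
From t ≡ 549 (mod 572) write t = 549 + 572s. Substituting into t ≡ 0 (mod 3) gives 572s ≡ 0 (mod 3), and since 2⁻¹ ≡ 2 (mod 3), s ≡ 0. Hence t ≡ 549 + 572·0 = 549 (mod 1716).

549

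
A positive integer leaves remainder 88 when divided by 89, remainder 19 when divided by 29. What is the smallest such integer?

From x ≡ 88 (mod 89) write x = 88 + 89t. Substituting into x ≡ 19 (mod 29) gives 89t ≡ 18 (mod 29), and since 2⁻¹ ≡ 15 (mod 29), t ≡ 9. Hence x ≡ 88 + 89·9 = 889 (mod 2581).

889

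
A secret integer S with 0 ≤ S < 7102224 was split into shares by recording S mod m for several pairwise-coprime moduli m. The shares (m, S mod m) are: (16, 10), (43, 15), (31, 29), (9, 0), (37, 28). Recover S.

The moduli are pairwise coprime; N = 16·43·31·9·37 = 7102224.
N/16 = 443889; 443889 ≡ 1 (mod 16), inverse 1.
N/43 = 165168; 165168 ≡ 5 (mod 43); 5·26 ≡ 1, so inverse 26.
N/31 = 229104; 229104 ≡ 14 (mod 31); 14·20 ≡ 1, so inverse 20.
N/9 = 789136; 789136 ≡ 7 (mod 9); 7·4 ≡ 1, so inverse 4.
N/37 = 191952; 191952 ≡ 33 (mod 37); 33·9 ≡ 1, so inverse 9.
S ≡ 10·443889·1 + 15·165168·26 + 29·229104·20 + 0·789136·4 + 28·191952·9 = 250106634.
250106634 mod 7102224 = 1528794.

1528794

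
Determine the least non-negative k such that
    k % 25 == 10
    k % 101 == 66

1985

From k ≡ 10 (mod 25) write k = 10 + 25t. Substituting into k ≡ 66 (mod 101) gives 25t ≡ 56 (mod 101), and since 25⁻¹ ≡ 97 (mod 101), t ≡ 79. Hence k ≡ 10 + 25·79 = 1985 (mod 2525).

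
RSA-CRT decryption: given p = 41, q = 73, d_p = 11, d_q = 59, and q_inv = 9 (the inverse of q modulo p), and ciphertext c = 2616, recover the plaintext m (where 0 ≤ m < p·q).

705

m₁ = c^(d_p) mod p: c ≡ 33 (mod 41), and 33^11 mod 41 = 8.
m₂ = c^(d_q) mod q: c ≡ 61 (mod 73), and 61^59 mod 73 = 48.
h = q_inv·(m₁ − m₂) mod p = 9·(8 − 48) mod 41 = 9.
m = m₂ + h·q = 48 + 9·73 = 705.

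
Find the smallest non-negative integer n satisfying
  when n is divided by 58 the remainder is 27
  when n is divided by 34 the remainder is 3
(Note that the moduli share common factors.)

955

gcd(58, 34) = 2 and 2 | (3 − 27), so the pair is consistent; merging gives n ≡ 955 (mod 986), where 986 = lcm(58, 34).
The solution is unique modulo lcm(58, 34) = 986.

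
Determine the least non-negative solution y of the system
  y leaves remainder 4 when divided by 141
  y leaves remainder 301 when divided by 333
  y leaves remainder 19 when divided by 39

128173

Combine the congruences pairwise.
gcd(141, 333) = 3 and 3 | (301 − 4), so the pair is consistent; merging gives y ≡ 2965 (mod 15651), where 15651 = lcm(141, 333).
gcd(15651, 39) = 3 and 3 | (19 − 2965), so the pair is consistent; merging gives y ≡ 128173 (mod 203463), where 203463 = lcm(15651, 39).
The solution is unique modulo lcm(141, 333, 39) = 203463.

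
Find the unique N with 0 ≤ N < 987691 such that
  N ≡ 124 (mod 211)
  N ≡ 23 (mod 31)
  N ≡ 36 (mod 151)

142127

The moduli are pairwise coprime; M = 211·31·151 = 987691.
M/211 = 4681; 4681 ≡ 39 (mod 211); 39·92 ≡ 1, so inverse 92.
M/31 = 31861; 31861 ≡ 24 (mod 31); 24·22 ≡ 1, so inverse 22.
M/151 = 6541; 6541 ≡ 48 (mod 151); 48·129 ≡ 1, so inverse 129.
N ≡ 124·4681·92 + 23·31861·22 + 36·6541·129 = 99898918.
99898918 mod 987691 = 142127.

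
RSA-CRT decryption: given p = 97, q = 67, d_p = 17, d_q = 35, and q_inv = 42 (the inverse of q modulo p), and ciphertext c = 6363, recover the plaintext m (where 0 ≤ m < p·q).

1947

m₁ = c^(d_p) mod p: c ≡ 58 (mod 97), and 58^17 mod 97 = 7.
m₂ = c^(d_q) mod q: c ≡ 65 (mod 67), and 65^35 mod 67 = 4.
h = q_inv·(m₁ − m₂) mod p = 42·(7 − 4) mod 97 = 29.
m = m₂ + h·q = 4 + 29·67 = 1947.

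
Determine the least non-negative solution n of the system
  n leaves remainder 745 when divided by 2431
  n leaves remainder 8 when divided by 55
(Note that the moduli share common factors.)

gcd(2431, 55) = 11 and 11 | (8 − 745), so the pair is consistent; merging gives n ≡ 8038 (mod 12155), where 12155 = lcm(2431, 55).
The solution is unique modulo lcm(2431, 55) = 12155.

8038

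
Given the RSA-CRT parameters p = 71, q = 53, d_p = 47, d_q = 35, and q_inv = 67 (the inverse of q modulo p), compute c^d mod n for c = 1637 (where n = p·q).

m₁ = c^(d_p) mod p: c ≡ 4 (mod 71), and 4^47 mod 71 = 58.
m₂ = c^(d_q) mod q: c ≡ 47 (mod 53), and 47^35 mod 53 = 42.
h = q_inv·(m₁ − m₂) mod p = 67·(58 − 42) mod 71 = 7.
m = m₂ + h·q = 42 + 7·53 = 413.

413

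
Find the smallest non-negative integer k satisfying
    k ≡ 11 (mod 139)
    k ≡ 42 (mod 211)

Combine the congruences pairwise.
From k ≡ 11 (mod 139) write k = 11 + 139t. Substituting into k ≡ 42 (mod 211) gives 139t ≡ 31 (mod 211), and since 139⁻¹ ≡ 126 (mod 211), t ≡ 108. Hence k ≡ 11 + 139·108 = 15023 (mod 29329).

15023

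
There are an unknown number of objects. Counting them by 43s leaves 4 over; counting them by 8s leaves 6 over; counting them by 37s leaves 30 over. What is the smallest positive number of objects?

The moduli are pairwise coprime; M = 43·8·37 = 12728.
M/43 = 296; 296 ≡ 38 (mod 43); 38·17 ≡ 1, so inverse 17.
M/8 = 1591; 1591 ≡ 7 (mod 8); 7·7 ≡ 1, so inverse 7.
M/37 = 344; 344 ≡ 11 (mod 37); 11·27 ≡ 1, so inverse 27.
N ≡ 4·296·17 + 6·1591·7 + 30·344·27 = 365590.
365590 mod 12728 = 9206.

9206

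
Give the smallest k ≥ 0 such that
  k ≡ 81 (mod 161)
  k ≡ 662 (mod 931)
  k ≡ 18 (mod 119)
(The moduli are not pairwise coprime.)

118899

gcd(161, 931) = 7 and 7 | (662 − 81), so the pair is consistent; merging gives k ≡ 11834 (mod 21413), where 21413 = lcm(161, 931).
gcd(21413, 119) = 7 and 7 | (18 − 11834), so the pair is consistent; merging gives k ≡ 118899 (mod 364021), where 364021 = lcm(21413, 119).
The solution is unique modulo lcm(161, 931, 119) = 364021.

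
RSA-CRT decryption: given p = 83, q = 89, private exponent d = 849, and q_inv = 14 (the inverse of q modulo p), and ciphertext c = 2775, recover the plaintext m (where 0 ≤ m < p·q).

3015

d_p = d mod (p−1) = 849 mod 82 = 29; d_q = d mod (q−1) = 57.
m₁ = c^(d_p) mod p: c ≡ 36 (mod 83), and 36^29 mod 83 = 27.
m₂ = c^(d_q) mod q: c ≡ 16 (mod 89), and 16^57 mod 89 = 78.
h = q_inv·(m₁ − m₂) mod p = 14·(27 − 78) mod 83 = 33.
m = m₂ + h·q = 78 + 33·89 = 3015.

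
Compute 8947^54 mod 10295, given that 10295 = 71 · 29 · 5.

Mod 71: 8947 ≡ 1; 1^54 ≡ 1 (mod 71).
Mod 29: 8947 ≡ 15; by Fermat, exponent reduces to 54 mod 28 = 26; 15^26 ≡ 4 (mod 29).
Mod 5: 8947 ≡ 2; by Fermat, exponent reduces to 54 mod 4 = 2; 2^2 ≡ 4 (mod 5).
Combine by CRT: x ≡ 1 (mod 71), x ≡ 4 (mod 29), x ≡ 4 (mod 5) ⇒ x ≡ 10154 (mod 10295).

10154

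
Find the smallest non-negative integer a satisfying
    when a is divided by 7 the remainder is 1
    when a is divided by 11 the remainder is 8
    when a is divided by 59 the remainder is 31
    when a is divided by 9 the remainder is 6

The moduli are pairwise coprime; N = 7·11·59·9 = 40887.
N/7 = 5841; 5841 ≡ 3 (mod 7); 3·5 ≡ 1, so inverse 5.
N/11 = 3717; 3717 ≡ 10 (mod 11); 10·10 ≡ 1, so inverse 10.
N/59 = 693; 693 ≡ 44 (mod 59); 44·55 ≡ 1, so inverse 55.
N/9 = 4543; 4543 ≡ 7 (mod 9); 7·4 ≡ 1, so inverse 4.
a ≡ 1·5841·5 + 8·3717·10 + 31·693·55 + 6·4543·4 = 1617162.
1617162 mod 40887 = 22569.

22569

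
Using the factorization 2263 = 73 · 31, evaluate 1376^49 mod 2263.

902

Mod 73: 1376 ≡ 62; 62^49 ≡ 26 (mod 73).
Mod 31: 1376 ≡ 12; by Fermat, exponent reduces to 49 mod 30 = 19; 12^19 ≡ 3 (mod 31).
Combine by CRT: x ≡ 26 (mod 73), x ≡ 3 (mod 31) ⇒ x ≡ 902 (mod 2263).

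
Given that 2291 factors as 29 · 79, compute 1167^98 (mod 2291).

Mod 29: 1167 ≡ 7; by Fermat, exponent reduces to 98 mod 28 = 14; 7^14 ≡ 1 (mod 29).
Mod 79: 1167 ≡ 61; by Fermat, exponent reduces to 98 mod 78 = 20; 61^20 ≡ 52 (mod 79).
Combine by CRT: x ≡ 1 (mod 29), x ≡ 52 (mod 79) ⇒ x ≡ 842 (mod 2291).

842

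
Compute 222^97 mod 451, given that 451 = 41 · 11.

Mod 41: 222 ≡ 17; by Fermat, exponent reduces to 97 mod 40 = 17; 17^17 ≡ 6 (mod 41).
Mod 11: 222 ≡ 2; by Fermat, exponent reduces to 97 mod 10 = 7; 2^7 ≡ 7 (mod 11).
Combine by CRT: x ≡ 6 (mod 41), x ≡ 7 (mod 11) ⇒ x ≡ 293 (mod 451).

293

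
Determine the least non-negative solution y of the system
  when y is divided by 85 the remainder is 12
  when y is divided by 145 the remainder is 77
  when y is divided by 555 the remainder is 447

Combine the congruences pairwise.
gcd(85, 145) = 5 and 5 | (77 − 12), so the pair is consistent; merging gives y ≡ 947 (mod 2465), where 2465 = lcm(85, 145).
gcd(2465, 555) = 5 and 5 | (447 − 947), so the pair is consistent; merging gives y ≡ 102012 (mod 273615), where 273615 = lcm(2465, 555).
The solution is unique modulo lcm(85, 145, 555) = 273615.

102012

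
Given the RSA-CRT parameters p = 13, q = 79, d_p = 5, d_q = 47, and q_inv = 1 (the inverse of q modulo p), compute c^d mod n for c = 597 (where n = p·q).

m₁ = c^(d_p) mod p: c ≡ 12 (mod 13), and 12^5 mod 13 = 12.
m₂ = c^(d_q) mod q: c ≡ 44 (mod 79), and 44^47 mod 79 = 5.
h = q_inv·(m₁ − m₂) mod p = 1·(12 − 5) mod 13 = 7.
m = m₂ + h·q = 5 + 7·79 = 558.

558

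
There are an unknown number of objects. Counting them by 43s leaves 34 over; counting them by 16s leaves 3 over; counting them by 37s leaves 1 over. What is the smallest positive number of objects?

22867

Combine the congruences pairwise.
From N ≡ 34 (mod 43) write N = 34 + 43t. Substituting into N ≡ 3 (mod 16) gives 43t ≡ 1 (mod 16), and since 11⁻¹ ≡ 3 (mod 16), t ≡ 3. Hence N ≡ 34 + 43·3 = 163 (mod 688).
From N ≡ 163 (mod 688) write N = 163 + 688t. Substituting into N ≡ 1 (mod 37) gives 688t ≡ 23 (mod 37), and since 22⁻¹ ≡ 32 (mod 37), t ≡ 33. Hence N ≡ 163 + 688·33 = 22867 (mod 25456).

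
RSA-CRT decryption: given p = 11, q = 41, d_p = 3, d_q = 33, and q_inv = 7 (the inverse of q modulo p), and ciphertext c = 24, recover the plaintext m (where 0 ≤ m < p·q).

63

m₁ = c^(d_p) mod p: c ≡ 2 (mod 11), and 2^3 mod 11 = 8.
m₂ = c^(d_q) mod q: c ≡ 24 (mod 41), and 24^33 mod 41 = 22.
h = q_inv·(m₁ − m₂) mod p = 7·(8 − 22) mod 11 = 1.
m = m₂ + h·q = 22 + 1·41 = 63.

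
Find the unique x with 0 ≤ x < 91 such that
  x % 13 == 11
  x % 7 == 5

From x ≡ 11 (mod 13) write x = 11 + 13t. Substituting into x ≡ 5 (mod 7) gives 13t ≡ 1 (mod 7), and since 6⁻¹ ≡ 6 (mod 7), t ≡ 6. Hence x ≡ 11 + 13·6 = 89 (mod 91).

89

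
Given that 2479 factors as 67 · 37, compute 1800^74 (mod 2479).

1834

Mod 67: 1800 ≡ 58; by Fermat, exponent reduces to 74 mod 66 = 8; 58^8 ≡ 25 (mod 67).
Mod 37: 1800 ≡ 24; by Fermat, exponent reduces to 74 mod 36 = 2; 24^2 ≡ 21 (mod 37).
Combine by CRT: x ≡ 25 (mod 67), x ≡ 21 (mod 37) ⇒ x ≡ 1834 (mod 2479).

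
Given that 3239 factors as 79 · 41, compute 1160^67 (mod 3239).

Mod 79: 1160 ≡ 54; 54^67 ≡ 3 (mod 79).
Mod 41: 1160 ≡ 12; by Fermat, exponent reduces to 67 mod 40 = 27; 12^27 ≡ 19 (mod 41).
Combine by CRT: x ≡ 3 (mod 79), x ≡ 19 (mod 41) ⇒ x ≡ 1741 (mod 3239).

1741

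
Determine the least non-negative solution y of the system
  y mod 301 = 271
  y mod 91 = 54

Combine the congruences pairwise.
gcd(301, 91) = 7 and 7 | (54 − 271), so the pair is consistent; merging gives y ≡ 873 (mod 3913), where 3913 = lcm(301, 91).
The solution is unique modulo lcm(301, 91) = 3913.

873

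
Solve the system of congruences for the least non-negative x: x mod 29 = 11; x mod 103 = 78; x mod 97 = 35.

130888

Combine the congruences pairwise.
From x ≡ 11 (mod 29) write x = 11 + 29t. Substituting into x ≡ 78 (mod 103) gives 29t ≡ 67 (mod 103), and since 29⁻¹ ≡ 32 (mod 103), t ≡ 84. Hence x ≡ 11 + 29·84 = 2447 (mod 2987).
From x ≡ 2447 (mod 2987) write x = 2447 + 2987t. Substituting into x ≡ 35 (mod 97) gives 2987t ≡ 13 (mod 97), and since 77⁻¹ ≡ 63 (mod 97), t ≡ 43. Hence x ≡ 2447 + 2987·43 = 130888 (mod 289739).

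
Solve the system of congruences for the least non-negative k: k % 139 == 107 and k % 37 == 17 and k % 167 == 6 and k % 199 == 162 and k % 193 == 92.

From k ≡ 107 (mod 139) write k = 107 + 139t. Substituting into k ≡ 17 (mod 37) gives 139t ≡ 21 (mod 37), and since 28⁻¹ ≡ 4 (mod 37), t ≡ 10. Hence k ≡ 107 + 139·10 = 1497 (mod 5143).
From k ≡ 1497 (mod 5143) write k = 1497 + 5143t. Substituting into k ≡ 6 (mod 167) gives 5143t ≡ 12 (mod 167), and since 133⁻¹ ≡ 54 (mod 167), t ≡ 147. Hence k ≡ 1497 + 5143·147 = 757518 (mod 858881).
From k ≡ 757518 (mod 858881) write k = 757518 + 858881t. Substituting into k ≡ 162 (mod 199) gives 858881t ≡ 38 (mod 199), and since 196⁻¹ ≡ 66 (mod 199), t ≡ 120. Hence k ≡ 757518 + 858881·120 = 103823238 (mod 170917319).
From k ≡ 103823238 (mod 170917319) write k = 103823238 + 170917319t. Substituting into k ≡ 92 (mod 193) gives 170917319t ≡ 46 (mod 193), and since 186⁻¹ ≡ 55 (mod 193), t ≡ 21. Hence k ≡ 103823238 + 170917319·21 = 3693086937 (mod 32987042567).

3693086937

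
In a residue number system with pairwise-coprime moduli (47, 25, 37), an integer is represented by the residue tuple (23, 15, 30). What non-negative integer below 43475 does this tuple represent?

Combine the congruences pairwise.
From x ≡ 23 (mod 47) write x = 23 + 47t. Substituting into x ≡ 15 (mod 25) gives 47t ≡ 17 (mod 25), and since 22⁻¹ ≡ 8 (mod 25), t ≡ 11. Hence x ≡ 23 + 47·11 = 540 (mod 1175).
From x ≡ 540 (mod 1175) write x = 540 + 1175t. Substituting into x ≡ 30 (mod 37) gives 1175t ≡ 8 (mod 37), and since 28⁻¹ ≡ 4 (mod 37), t ≡ 32. Hence x ≡ 540 + 1175·32 = 38140 (mod 43475).

38140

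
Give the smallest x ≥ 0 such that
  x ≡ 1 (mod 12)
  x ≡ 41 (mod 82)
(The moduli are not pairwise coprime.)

gcd(12, 82) = 2 and 2 | (41 − 1), so the pair is consistent; merging gives x ≡ 205 (mod 492), where 492 = lcm(12, 82).
The solution is unique modulo lcm(12, 82) = 492.

205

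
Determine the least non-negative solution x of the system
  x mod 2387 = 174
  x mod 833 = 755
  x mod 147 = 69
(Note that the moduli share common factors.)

644664

gcd(2387, 833) = 7 and 7 | (755 − 174), so the pair is consistent; merging gives x ≡ 76558 (mod 284053), where 284053 = lcm(2387, 833).
gcd(284053, 147) = 49 and 49 | (69 − 76558), so the pair is consistent; merging gives x ≡ 644664 (mod 852159), where 852159 = lcm(284053, 147).
The solution is unique modulo lcm(2387, 833, 147) = 852159.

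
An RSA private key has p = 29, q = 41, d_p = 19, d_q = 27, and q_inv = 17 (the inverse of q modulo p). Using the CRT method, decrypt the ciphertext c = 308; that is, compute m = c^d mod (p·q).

m₁ = c^(d_p) mod p: c ≡ 18 (mod 29), and 18^19 mod 29 = 14.
m₂ = c^(d_q) mod q: c ≡ 21 (mod 41), and 21^27 mod 41 = 33.
h = q_inv·(m₁ − m₂) mod p = 17·(14 − 33) mod 29 = 25.
m = m₂ + h·q = 33 + 25·41 = 1058.

1058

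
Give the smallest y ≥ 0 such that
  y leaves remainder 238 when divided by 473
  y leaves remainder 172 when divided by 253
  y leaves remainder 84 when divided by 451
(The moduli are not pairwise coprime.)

gcd(473, 253) = 11 and 11 | (172 − 238), so the pair is consistent; merging gives y ≡ 1184 (mod 10879), where 10879 = lcm(473, 253).
gcd(10879, 451) = 11 and 11 | (84 − 1184), so the pair is consistent; merging gives y ≡ 229643 (mod 446039), where 446039 = lcm(10879, 451).
The solution is unique modulo lcm(473, 253, 451) = 446039.

229643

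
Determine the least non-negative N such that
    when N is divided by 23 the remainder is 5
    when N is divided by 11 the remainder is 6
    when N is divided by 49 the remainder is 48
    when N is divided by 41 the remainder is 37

366372

The moduli are pairwise coprime; M = 23·11·49·41 = 508277.
M/23 = 22099; 22099 ≡ 19 (mod 23); 19·17 ≡ 1, so inverse 17.
M/11 = 46207; 46207 ≡ 7 (mod 11); 7·8 ≡ 1, so inverse 8.
M/49 = 10373; 10373 ≡ 34 (mod 49); 34·13 ≡ 1, so inverse 13.
M/41 = 12397; 12397 ≡ 15 (mod 41); 15·11 ≡ 1, so inverse 11.
N ≡ 5·22099·17 + 6·46207·8 + 48·10373·13 + 37·12397·11 = 15614682.
15614682 mod 508277 = 366372.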